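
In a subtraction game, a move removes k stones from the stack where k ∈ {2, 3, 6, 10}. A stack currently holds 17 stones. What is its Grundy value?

2

Compute g(0), g(1), … for moves {2, 3, 6, 10}:
k:     0  1  2  3  4  5  6  7  8  9 10 11 12 13 14 15 16 17
g(k):  0  0  1  1  2  0  3  1  2  0  3  1  2  0  0  1  1  2
So g(17) = 2.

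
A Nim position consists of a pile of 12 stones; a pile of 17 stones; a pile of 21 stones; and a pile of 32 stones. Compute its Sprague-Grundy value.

Nim-sum: 12 ^ 17 ^ 21 ^ 32 = 40.

40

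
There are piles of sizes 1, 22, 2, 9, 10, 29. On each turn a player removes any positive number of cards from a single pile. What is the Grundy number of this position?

11

Nim-sum: 1 ⊕ 22 ⊕ 2 ⊕ 9 ⊕ 10 ⊕ 29 = 11.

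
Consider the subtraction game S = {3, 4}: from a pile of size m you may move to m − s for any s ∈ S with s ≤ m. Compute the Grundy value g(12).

Grundy values for subtraction set {3, 4}:
g(0) = mex{} = 0
g(1) = mex{} = 0
g(2) = mex{} = 0
g(3) = mex{0} = 1
g(4) = mex{0} = 1
g(5) = mex{0} = 1
g(6) = mex{0,1} = 2
g(7) = mex{1} = 0
g(8) = mex{1} = 0
g(9) = mex{1,2} = 0
g(10) = mex{0,2} = 1
g(11) = mex{0} = 1
g(12) = mex{0} = 1
So g(12) = 1.

1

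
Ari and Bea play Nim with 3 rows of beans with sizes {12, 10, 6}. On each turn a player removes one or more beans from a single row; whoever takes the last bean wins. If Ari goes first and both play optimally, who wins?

Compute the nim-sum pairwise:
12 ⊕ 10 = 6
6 ⊕ 6 = 0
The nim-sum is 0, so this is a P-position: the player to move is in a losing position under optimal play; Ari is about to move from it and so loses — Bea wins.

Bea wins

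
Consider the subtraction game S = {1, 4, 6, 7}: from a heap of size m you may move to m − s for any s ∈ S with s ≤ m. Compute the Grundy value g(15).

0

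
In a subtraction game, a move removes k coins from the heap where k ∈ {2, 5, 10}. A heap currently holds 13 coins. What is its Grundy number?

3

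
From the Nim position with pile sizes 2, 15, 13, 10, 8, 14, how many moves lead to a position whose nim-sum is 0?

Compute the nim-sum pairwise:
2 ⊕ 15 = 13
13 ⊕ 13 = 0
0 ⊕ 10 = 10
10 ⊕ 8 = 2
2 ⊕ 14 = 12
The overall nim-sum is X = 12. A pile of size p has a winning move iff p XOR X < p (reduce it to p XOR X).
  2: 2 XOR 12 = 14 ≥ 2 — no move.
  15: 15 XOR 12 = 3 < 15 — winning move (to 3).
  13: 13 XOR 12 = 1 < 13 — winning move (to 1).
  10: 10 XOR 12 = 6 < 10 — winning move (to 6).
  8: 8 XOR 12 = 4 < 8 — winning move (to 4).
  14: 14 XOR 12 = 2 < 14 — winning move (to 2).
That gives 5 winning moves.

5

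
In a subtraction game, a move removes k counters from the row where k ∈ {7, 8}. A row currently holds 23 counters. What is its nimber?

1

Build the Grundy sequence with g(k) = mex{g(k−s) : s ∈ {7, 8}, s ≤ k}:
k:     0  1  2  3  4  5  6  7  8  9 10 11 12 13 14 15 16 17 18 19 20 21 22 23
g(k):  0  0  0  0  0  0  0  1  1  1  1  1  1  1  2  0  0  0  0  0  0  0  1  1
So g(23) = 1.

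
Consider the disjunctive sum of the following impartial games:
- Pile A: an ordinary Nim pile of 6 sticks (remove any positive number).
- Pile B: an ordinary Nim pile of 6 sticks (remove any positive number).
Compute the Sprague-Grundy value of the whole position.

0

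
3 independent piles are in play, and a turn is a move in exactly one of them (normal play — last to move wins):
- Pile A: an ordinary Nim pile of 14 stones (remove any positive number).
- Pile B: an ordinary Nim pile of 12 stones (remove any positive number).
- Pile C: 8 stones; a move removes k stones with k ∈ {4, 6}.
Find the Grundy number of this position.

Pile A is a plain Nim pile of size 14, so its Grundy value is 14.
Pile B is a plain Nim pile of size 12, so its Grundy value is 12.
Build the Grundy sequence for pile C with g(k) = mex{g(k−s) : s ∈ {4, 6}, s ≤ k}:
g(0) = mex{} = 0
g(1) = mex{} = 0
g(2) = mex{} = 0
g(3) = mex{} = 0
g(4) = mex{0} = 1
g(5) = mex{0} = 1
g(6) = mex{0} = 1
g(7) = mex{0} = 1
g(8) = mex{0,1} = 2
So g(8) = 2.
By the Sprague-Grundy theorem, the Grundy value of a sum of independent games is the XOR of the component values.
Combined value = 14 ⊕ 12 ⊕ 2 = 0.

0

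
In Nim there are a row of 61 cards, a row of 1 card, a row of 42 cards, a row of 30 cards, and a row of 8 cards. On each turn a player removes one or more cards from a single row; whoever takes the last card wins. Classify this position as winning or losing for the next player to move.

Write each in binary and XOR column by column:
  111101  (61)
  000001  (1)
  101010  (42)
  011110  (30)
  001000  (8)
  ------
  000000  (0)
The nim-sum is 0, so this is a P-position: the player to move is in a losing position under optimal play.

Losing position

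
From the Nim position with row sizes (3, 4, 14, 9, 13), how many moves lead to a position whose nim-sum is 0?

Write each in binary and XOR column by column:
  0011  (3)
  0100  (4)
  1110  (14)
  1001  (9)
  1101  (13)
  ----
  1101  (13)
The overall nim-sum is X = 13. A row of size p has a winning move iff p XOR X < p (reduce it to p XOR X).
  3: 3 XOR 13 = 14 ≥ 3 — no move.
  4: 4 XOR 13 = 9 ≥ 4 — no move.
  14: 14 XOR 13 = 3 < 14 — winning move (to 3).
  9: 9 XOR 13 = 4 < 9 — winning move (to 4).
  13: 13 XOR 13 = 0 < 13 — winning move (to 0).
That gives 3 winning moves.

3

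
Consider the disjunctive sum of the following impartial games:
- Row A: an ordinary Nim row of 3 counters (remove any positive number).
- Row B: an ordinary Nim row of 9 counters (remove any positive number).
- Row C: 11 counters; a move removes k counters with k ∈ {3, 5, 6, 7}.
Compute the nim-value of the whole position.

10

Row A is a plain Nim row of size 3, so its Grundy value is 3.
Row B is a plain Nim row of size 9, so its Grundy value is 9.
Build the Grundy sequence for row C with g(k) = mex{g(k−s) : s ∈ {3, 5, 6, 7}, s ≤ k}:
k:     0  1  2  3  4  5  6  7  8  9 10 11
g(k):  0  0  0  1  1  1  2  2  2  3  0  0
So g(11) = 0.
By the Sprague-Grundy theorem, the Grundy value of a sum of independent games is the XOR of the component values.
Combined value = 3 ⊕ 9 ⊕ 0 = 10.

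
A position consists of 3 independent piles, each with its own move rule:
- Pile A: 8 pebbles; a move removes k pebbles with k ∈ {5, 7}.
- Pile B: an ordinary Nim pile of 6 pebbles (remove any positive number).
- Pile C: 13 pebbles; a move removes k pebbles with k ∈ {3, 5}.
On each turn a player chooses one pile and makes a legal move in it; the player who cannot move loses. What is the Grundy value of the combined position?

6

Grundy values for pile A (subtraction set {5, 7}):
k:     0  1  2  3  4  5  6  7  8
g(k):  0  0  0  0  0  1  1  1  1
So g(8) = 1.
Pile B is a plain Nim pile of size 6, so its Grundy value is 6.
Build the Grundy sequence for pile C with g(k) = mex{g(k−s) : s ∈ {3, 5}, s ≤ k}:
k:     0  1  2  3  4  5  6  7  8  9 10 11 12 13
g(k):  0  0  0  1  1  1  2  2  0  0  0  1  1  1
So g(13) = 1.
The value of a disjunctive sum is the nim-sum of the parts.
Combined value = 1 ⊕ 6 ⊕ 1 = 6.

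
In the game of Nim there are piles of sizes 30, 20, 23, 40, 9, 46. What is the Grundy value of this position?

In binary:
  011110  (30)
  010100  (20)
  010111  (23)
  101000  (40)
  001001  (9)
  101110  (46)
  ------
  010010  (18)

18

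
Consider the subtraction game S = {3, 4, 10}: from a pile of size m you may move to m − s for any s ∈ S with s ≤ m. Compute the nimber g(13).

2

Build the Grundy sequence with g(k) = mex{g(k−s) : s ∈ {3, 4, 10}, s ≤ k}:
k:     0  1  2  3  4  5  6  7  8  9 10 11 12 13
g(k):  0  0  0  1  1  1  2  0  0  0  1  1  1  2
So g(13) = 2.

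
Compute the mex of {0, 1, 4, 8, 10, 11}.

2

The values 0, 1 are all present; 2 is the first non-negative integer missing from the set.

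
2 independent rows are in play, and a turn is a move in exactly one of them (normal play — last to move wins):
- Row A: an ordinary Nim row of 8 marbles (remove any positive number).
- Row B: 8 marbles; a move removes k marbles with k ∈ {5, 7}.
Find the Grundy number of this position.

Row A is a plain Nim row of size 8, so its Grundy value is 8.
Grundy values for row B (subtraction set {5, 7}):
g(0) = mex{} = 0
g(1) = mex{} = 0
g(2) = mex{} = 0
g(3) = mex{} = 0
g(4) = mex{} = 0
g(5) = mex{0} = 1
g(6) = mex{0} = 1
g(7) = mex{0} = 1
g(8) = mex{0} = 1
So g(8) = 1.
The value of a disjunctive sum is the nim-sum of the parts.
Combined value = 8 ⊕ 1 = 9.

9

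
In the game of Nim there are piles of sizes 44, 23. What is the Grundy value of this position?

59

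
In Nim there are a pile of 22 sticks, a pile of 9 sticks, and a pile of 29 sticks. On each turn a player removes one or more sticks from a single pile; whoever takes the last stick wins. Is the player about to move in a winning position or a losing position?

Winning position

Compute the nim-sum pairwise:
22 XOR 9 = 31
31 XOR 29 = 2
The nim-sum is 2 ≠ 0, so this is an N-position: the player to move can win.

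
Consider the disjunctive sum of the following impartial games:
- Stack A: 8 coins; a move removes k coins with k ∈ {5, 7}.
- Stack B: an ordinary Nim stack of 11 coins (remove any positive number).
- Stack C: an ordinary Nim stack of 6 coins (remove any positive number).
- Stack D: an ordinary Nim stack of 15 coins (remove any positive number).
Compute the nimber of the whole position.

3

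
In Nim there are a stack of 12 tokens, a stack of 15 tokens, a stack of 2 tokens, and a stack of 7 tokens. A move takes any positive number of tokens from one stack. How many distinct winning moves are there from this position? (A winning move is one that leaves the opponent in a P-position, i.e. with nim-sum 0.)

Nim-sum: 12 ⊕ 15 ⊕ 2 ⊕ 7 = 6.
The overall nim-sum is X = 6. A stack of size p has a winning move iff p XOR X < p (reduce it to p XOR X).
  12: 12 XOR 6 = 10 < 12 — winning move (to 10).
  15: 15 XOR 6 = 9 < 15 — winning move (to 9).
  2: 2 XOR 6 = 4 ≥ 2 — no move.
  7: 7 XOR 6 = 1 < 7 — winning move (to 1).
That gives 3 winning moves.

3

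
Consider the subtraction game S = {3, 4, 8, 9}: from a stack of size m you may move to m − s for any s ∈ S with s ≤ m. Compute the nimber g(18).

2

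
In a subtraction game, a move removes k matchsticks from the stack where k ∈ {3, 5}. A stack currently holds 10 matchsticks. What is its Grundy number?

0

Build the Grundy sequence with g(k) = mex{g(k−s) : s ∈ {3, 5}, s ≤ k}:
k:     0  1  2  3  4  5  6  7  8  9 10
g(k):  0  0  0  1  1  1  2  2  0  0  0
So g(10) = 0.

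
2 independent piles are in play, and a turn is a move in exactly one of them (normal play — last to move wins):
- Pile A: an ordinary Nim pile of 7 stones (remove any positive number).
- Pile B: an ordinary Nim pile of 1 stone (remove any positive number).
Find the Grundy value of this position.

Pile A is a plain Nim pile of size 7, so its Grundy value is 7.
Pile B is a plain Nim pile of size 1, so its Grundy value is 1.
The value of a disjunctive sum is the nim-sum of the parts.
Combined value = 7 ⊕ 1 = 6.

6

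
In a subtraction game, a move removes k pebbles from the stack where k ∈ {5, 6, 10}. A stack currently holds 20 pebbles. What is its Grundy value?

Compute g(0), g(1), … for moves {5, 6, 10}:
k:     0  1  2  3  4  5  6  7  8  9 10 11 12 13 14 15 16 17 18 19 20
g(k):  0  0  0  0  0  1  1  1  1  1  2  2  2  2  2  0  0  0  0  0  1
So g(20) = 1.

1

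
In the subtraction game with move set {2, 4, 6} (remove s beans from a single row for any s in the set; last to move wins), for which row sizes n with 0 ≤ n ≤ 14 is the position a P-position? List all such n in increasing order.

0, 1, 8, 9

Compute g(0), g(1), … for moves {2, 4, 6}:
k:     0  1  2  3  4  5  6  7  8  9 10 11 12 13 14
g(k):  0  0  1  1  2  2  3  3  0  0  1  1  2  2  3
The P-positions (g = 0) in 0..14 are 0, 1, 8, 9.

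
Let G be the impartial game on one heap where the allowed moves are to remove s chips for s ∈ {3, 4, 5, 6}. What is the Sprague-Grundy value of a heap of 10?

Grundy values for subtraction set {3, 4, 5, 6}:
g(0) = mex{} = 0
g(1) = mex{} = 0
g(2) = mex{} = 0
g(3) = mex{0} = 1
g(4) = mex{0} = 1
g(5) = mex{0} = 1
g(6) = mex{0,1} = 2
g(7) = mex{0,1} = 2
g(8) = mex{0,1} = 2
g(9) = mex{1,2} = 0
g(10) = mex{1,2} = 0
So g(10) = 0.

0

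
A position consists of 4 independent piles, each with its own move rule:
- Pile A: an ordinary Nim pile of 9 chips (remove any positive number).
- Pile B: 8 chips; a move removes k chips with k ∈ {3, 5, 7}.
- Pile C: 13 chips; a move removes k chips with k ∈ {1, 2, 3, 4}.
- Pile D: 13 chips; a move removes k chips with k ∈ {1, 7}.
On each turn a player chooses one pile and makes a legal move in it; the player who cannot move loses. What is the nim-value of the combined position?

9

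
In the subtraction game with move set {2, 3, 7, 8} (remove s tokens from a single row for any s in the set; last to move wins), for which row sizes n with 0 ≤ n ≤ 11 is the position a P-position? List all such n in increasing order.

0, 1, 5, 6, 10, 11

Compute g(0), g(1), … for moves {2, 3, 7, 8}:
k:     0  1  2  3  4  5  6  7  8  9 10 11
g(k):  0  0  1  1  2  0  0  1  1  2  0  0
The P-positions (g = 0) in 0..11 are 0, 1, 5, 6, 10, 11.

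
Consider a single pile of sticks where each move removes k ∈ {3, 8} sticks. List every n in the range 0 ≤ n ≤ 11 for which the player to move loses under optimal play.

0, 1, 2, 6, 7, 11

Grundy values for subtraction set {3, 8}:
g(0) = mex{} = 0
g(1) = mex{} = 0
g(2) = mex{} = 0
g(3) = mex{0} = 1
g(4) = mex{0} = 1
g(5) = mex{0} = 1
g(6) = mex{1} = 0
g(7) = mex{1} = 0
g(8) = mex{0,1} = 2
g(9) = mex{0} = 1
g(10) = mex{0} = 1
g(11) = mex{1,2} = 0
The P-positions (g = 0) in 0..11 are 0, 1, 2, 6, 7, 11.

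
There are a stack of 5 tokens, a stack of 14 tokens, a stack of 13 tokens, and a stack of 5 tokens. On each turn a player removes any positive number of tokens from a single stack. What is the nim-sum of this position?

3

Compute the nim-sum pairwise:
5 ⊕ 14 = 11
11 ⊕ 13 = 6
6 ⊕ 5 = 3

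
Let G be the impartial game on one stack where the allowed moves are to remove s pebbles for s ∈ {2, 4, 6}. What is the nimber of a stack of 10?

Grundy values for subtraction set {2, 4, 6}:
g(0) = mex{} = 0
g(1) = mex{} = 0
g(2) = mex{0} = 1
g(3) = mex{0} = 1
g(4) = mex{0,1} = 2
g(5) = mex{0,1} = 2
g(6) = mex{0,1,2} = 3
g(7) = mex{0,1,2} = 3
g(8) = mex{1,2,3} = 0
g(9) = mex{1,2,3} = 0
g(10) = mex{0,2,3} = 1
So g(10) = 1.

1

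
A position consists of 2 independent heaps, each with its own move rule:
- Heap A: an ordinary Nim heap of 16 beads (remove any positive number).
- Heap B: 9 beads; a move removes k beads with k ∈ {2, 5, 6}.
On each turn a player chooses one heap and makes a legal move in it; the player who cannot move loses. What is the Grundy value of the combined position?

Heap A is a plain Nim heap of size 16, so its Grundy value is 16.
Grundy values for heap B (subtraction set {2, 5, 6}):
k:     0  1  2  3  4  5  6  7  8  9
g(k):  0  0  1  1  0  2  1  3  0  2
So g(9) = 2.
By the Sprague-Grundy theorem, the Grundy value of a sum of independent games is the XOR of the component values.
Combined value = 16 XOR 2 = 18.

18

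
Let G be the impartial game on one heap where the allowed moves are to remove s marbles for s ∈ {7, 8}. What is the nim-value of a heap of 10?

Build the Grundy sequence with g(k) = mex{g(k−s) : s ∈ {7, 8}, s ≤ k}:
k:     0  1  2  3  4  5  6  7  8  9 10
g(k):  0  0  0  0  0  0  0  1  1  1  1
So g(10) = 1.

1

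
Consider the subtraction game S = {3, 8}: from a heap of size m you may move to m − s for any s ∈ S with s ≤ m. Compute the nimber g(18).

0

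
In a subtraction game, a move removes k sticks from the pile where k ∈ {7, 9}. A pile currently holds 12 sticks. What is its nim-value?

Build the Grundy sequence with g(k) = mex{g(k−s) : s ∈ {7, 9}, s ≤ k}:
k:     0  1  2  3  4  5  6  7  8  9 10 11 12
g(k):  0  0  0  0  0  0  0  1  1  1  1  1  1
So g(12) = 1.

1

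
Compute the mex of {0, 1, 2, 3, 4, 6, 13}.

5

The values 0, 1, 2, 3, 4 are all present; 5 is the first non-negative integer missing from the set.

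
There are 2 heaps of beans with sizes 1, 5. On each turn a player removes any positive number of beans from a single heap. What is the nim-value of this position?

4

Bitwise XOR of the heap sizes:
  001  (1)
  101  (5)
  ---
  100  (4)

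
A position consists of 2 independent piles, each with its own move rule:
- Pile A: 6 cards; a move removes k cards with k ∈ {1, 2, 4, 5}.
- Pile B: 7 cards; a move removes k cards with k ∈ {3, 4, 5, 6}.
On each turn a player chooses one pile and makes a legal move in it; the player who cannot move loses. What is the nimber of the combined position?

2

For pile A, compute g(0), g(1), … with moves {1, 2, 4, 5}:
k:     0  1  2  3  4  5  6
g(k):  0  1  2  0  1  2  0
So g(6) = 0.
For pile B, compute g(0), g(1), … with moves {3, 4, 5, 6}:
k:     0  1  2  3  4  5  6  7
g(k):  0  0  0  1  1  1  2  2
So g(7) = 2.
By the Sprague-Grundy theorem, the Grundy value of a sum of independent games is the XOR of the component values.
Combined value = 0 ⊕ 2 = 2.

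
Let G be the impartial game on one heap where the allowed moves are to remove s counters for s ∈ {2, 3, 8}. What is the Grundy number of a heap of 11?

0

Build the Grundy sequence with g(k) = mex{g(k−s) : s ∈ {2, 3, 8}, s ≤ k}:
k:     0  1  2  3  4  5  6  7  8  9 10 11
g(k):  0  0  1  1  2  0  0  1  1  2  0  0
So g(11) = 0.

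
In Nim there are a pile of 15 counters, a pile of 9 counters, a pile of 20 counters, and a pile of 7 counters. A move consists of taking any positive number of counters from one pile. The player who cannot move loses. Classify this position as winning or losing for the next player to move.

Nim-sum: 15 ^ 9 ^ 20 ^ 7 = 21.
The nim-sum is 21 ≠ 0, so this is an N-position: the player to move can win.

Winning position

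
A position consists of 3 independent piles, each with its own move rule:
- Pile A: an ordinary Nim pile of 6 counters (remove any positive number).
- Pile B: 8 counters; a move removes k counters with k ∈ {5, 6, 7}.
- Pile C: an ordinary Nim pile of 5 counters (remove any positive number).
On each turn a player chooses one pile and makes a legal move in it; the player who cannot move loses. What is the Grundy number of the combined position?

Pile A is a plain Nim pile of size 6, so its Grundy value is 6.
Grundy values for pile B (subtraction set {5, 6, 7}):
g(0) = mex{} = 0
g(1) = mex{} = 0
g(2) = mex{} = 0
g(3) = mex{} = 0
g(4) = mex{} = 0
g(5) = mex{0} = 1
g(6) = mex{0} = 1
g(7) = mex{0} = 1
g(8) = mex{0} = 1
So g(8) = 1.
Pile C is a plain Nim pile of size 5, so its Grundy value is 5.
By the Sprague-Grundy theorem, the Grundy value of a sum of independent games is the XOR of the component values.
Combined value = 6 XOR 1 XOR 5 = 2.

2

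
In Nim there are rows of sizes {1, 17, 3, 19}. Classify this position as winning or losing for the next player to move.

In binary:
  00001  (1)
  10001  (17)
  00011  (3)
  10011  (19)
  -----
  00000  (0)
The nim-sum is 0, so this is a P-position: the player to move is in a losing position under optimal play.

Losing position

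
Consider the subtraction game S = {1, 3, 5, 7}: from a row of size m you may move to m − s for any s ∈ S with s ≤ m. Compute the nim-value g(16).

Compute g(0), g(1), … for moves {1, 3, 5, 7}:
k:     0  1  2  3  4  5  6  7  8  9 10 11 12 13 14 15 16
g(k):  0  1  0  1  0  1  0  1  0  1  0  1  0  1  0  1  0
So g(16) = 0.

0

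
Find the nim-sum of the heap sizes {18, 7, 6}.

19

Compute the nim-sum pairwise:
18 ^ 7 = 21
21 ^ 6 = 19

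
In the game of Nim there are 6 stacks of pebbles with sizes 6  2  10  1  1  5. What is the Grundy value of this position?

Nim-sum: 6 ⊕ 2 ⊕ 10 ⊕ 1 ⊕ 1 ⊕ 5 = 11.

11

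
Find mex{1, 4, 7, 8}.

0 is not in the set, so the mex is 0.

0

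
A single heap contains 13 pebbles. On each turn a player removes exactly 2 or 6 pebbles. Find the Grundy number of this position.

0

Grundy values for subtraction set {2, 6}:
k:     0  1  2  3  4  5  6  7  8  9 10 11 12 13
g(k):  0  0  1  1  0  0  1  1  0  0  1  1  0  0
So g(13) = 0.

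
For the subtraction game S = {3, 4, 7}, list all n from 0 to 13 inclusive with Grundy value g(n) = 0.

0, 1, 2, 10, 11, 12

Compute g(0), g(1), … for moves {3, 4, 7}:
k:     0  1  2  3  4  5  6  7  8  9 10 11 12 13
g(k):  0  0  0  1  1  1  2  2  2  3  0  0  0  1
The P-positions (g = 0) in 0..13 are 0, 1, 2, 10, 11, 12.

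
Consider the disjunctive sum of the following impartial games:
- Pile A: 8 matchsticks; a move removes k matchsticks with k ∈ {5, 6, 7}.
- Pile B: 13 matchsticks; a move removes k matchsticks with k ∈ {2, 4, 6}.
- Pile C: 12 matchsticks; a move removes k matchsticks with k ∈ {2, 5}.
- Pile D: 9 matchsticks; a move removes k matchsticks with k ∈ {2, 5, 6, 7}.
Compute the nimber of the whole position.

For pile A, compute g(0), g(1), … with moves {5, 6, 7}:
k:     0  1  2  3  4  5  6  7  8
g(k):  0  0  0  0  0  1  1  1  1
So g(8) = 1.
Build the Grundy sequence for pile B with g(k) = mex{g(k−s) : s ∈ {2, 4, 6}, s ≤ k}:
k:     0  1  2  3  4  5  6  7  8  9 10 11 12 13
g(k):  0  0  1  1  2  2  3  3  0  0  1  1  2  2
So g(13) = 2.
Grundy values for pile C (subtraction set {2, 5}):
g(0) = mex{} = 0
g(1) = mex{} = 0
g(2) = mex{0} = 1
g(3) = mex{0} = 1
g(4) = mex{1} = 0
g(5) = mex{0,1} = 2
g(6) = mex{0} = 1
g(7) = mex{1,2} = 0
g(8) = mex{1} = 0
g(9) = mex{0} = 1
g(10) = mex{0,2} = 1
g(11) = mex{1} = 0
g(12) = mex{0,1} = 2
So g(12) = 2.
Grundy values for pile D (subtraction set {2, 5, 6, 7}):
g(0) = mex{} = 0
g(1) = mex{} = 0
g(2) = mex{0} = 1
g(3) = mex{0} = 1
g(4) = mex{1} = 0
g(5) = mex{0,1} = 2
g(6) = mex{0} = 1
g(7) = mex{0,1,2} = 3
g(8) = mex{0,1} = 2
g(9) = mex{0,1,3} = 2
So g(9) = 2.
The value of a disjunctive sum is the nim-sum of the parts.
Combined value = 1 ⊕ 2 ⊕ 2 ⊕ 2 = 3.

3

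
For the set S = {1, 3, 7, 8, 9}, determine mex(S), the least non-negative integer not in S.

0

0 is not in the set, so the mex is 0.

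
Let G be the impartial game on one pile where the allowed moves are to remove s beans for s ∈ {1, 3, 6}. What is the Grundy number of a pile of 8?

Grundy values for subtraction set {1, 3, 6}:
k:     0  1  2  3  4  5  6  7  8
g(k):  0  1  0  1  0  1  2  3  2
So g(8) = 2.

2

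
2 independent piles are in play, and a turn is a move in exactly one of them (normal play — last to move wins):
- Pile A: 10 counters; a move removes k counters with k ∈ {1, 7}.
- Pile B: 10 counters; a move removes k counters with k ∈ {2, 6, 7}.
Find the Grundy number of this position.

3

Build the Grundy sequence for pile A with g(k) = mex{g(k−s) : s ∈ {1, 7}, s ≤ k}:
k:     0  1  2  3  4  5  6  7  8  9 10
g(k):  0  1  0  1  0  1  0  1  0  1  0
So g(10) = 0.
Grundy values for pile B (subtraction set {2, 6, 7}):
k:     0  1  2  3  4  5  6  7  8  9 10
g(k):  0  0  1  1  0  0  1  1  2  0  3
So g(10) = 3.
The value of a disjunctive sum is the nim-sum of the parts.
Combined value = 0 ⊕ 3 = 3.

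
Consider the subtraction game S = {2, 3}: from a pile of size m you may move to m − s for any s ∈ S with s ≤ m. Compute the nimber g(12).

Build the Grundy sequence with g(k) = mex{g(k−s) : s ∈ {2, 3}, s ≤ k}:
k:     0  1  2  3  4  5  6  7  8  9 10 11 12
g(k):  0  0  1  1  2  0  0  1  1  2  0  0  1
So g(12) = 1.

1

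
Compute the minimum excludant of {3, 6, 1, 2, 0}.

The values 0, 1, 2, 3 are all present; 4 is the first non-negative integer missing from the set.

4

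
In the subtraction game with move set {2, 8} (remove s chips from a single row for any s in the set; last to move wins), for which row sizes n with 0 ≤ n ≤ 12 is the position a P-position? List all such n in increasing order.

0, 1, 4, 5, 10, 11

Compute g(0), g(1), … for moves {2, 8}:
k:     0  1  2  3  4  5  6  7  8  9 10 11 12
g(k):  0  0  1  1  0  0  1  1  2  2  0  0  1
The P-positions (g = 0) in 0..12 are 0, 1, 4, 5, 10, 11.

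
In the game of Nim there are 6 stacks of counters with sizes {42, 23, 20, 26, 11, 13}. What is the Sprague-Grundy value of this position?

53

Write each in binary and XOR column by column:
  101010  (42)
  010111  (23)
  010100  (20)
  011010  (26)
  001011  (11)
  001101  (13)
  ------
  110101  (53)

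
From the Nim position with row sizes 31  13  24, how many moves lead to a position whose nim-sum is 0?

Nim-sum: 31 ⊕ 13 ⊕ 24 = 10.
The overall nim-sum is X = 10. A row of size p has a winning move iff p XOR X < p (reduce it to p XOR X).
  31: 31 XOR 10 = 21 < 31 — winning move (to 21).
  13: 13 XOR 10 = 7 < 13 — winning move (to 7).
  24: 24 XOR 10 = 18 < 24 — winning move (to 18).
That gives 3 winning moves.

3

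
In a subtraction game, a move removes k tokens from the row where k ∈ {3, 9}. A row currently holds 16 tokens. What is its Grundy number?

Compute g(0), g(1), … for moves {3, 9}:
k:     0  1  2  3  4  5  6  7  8  9 10 11 12 13 14 15 16
g(k):  0  0  0  1  1  1  0  0  0  1  1  1  0  0  0  1  1
So g(16) = 1.

1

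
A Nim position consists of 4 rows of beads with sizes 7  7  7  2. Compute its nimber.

Nim-sum: 7 XOR 7 XOR 7 XOR 2 = 5.

5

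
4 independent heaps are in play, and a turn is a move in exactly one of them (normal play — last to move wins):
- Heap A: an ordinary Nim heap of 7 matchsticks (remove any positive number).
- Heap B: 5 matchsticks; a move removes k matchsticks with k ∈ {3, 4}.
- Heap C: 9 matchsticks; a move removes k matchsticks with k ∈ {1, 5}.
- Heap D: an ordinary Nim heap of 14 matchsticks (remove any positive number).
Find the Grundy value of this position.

Heap A is a plain Nim heap of size 7, so its Grundy value is 7.
For heap B, compute g(0), g(1), … with moves {3, 4}:
k:     0  1  2  3  4  5
g(k):  0  0  0  1  1  1
So g(5) = 1.
Build the Grundy sequence for heap C with g(k) = mex{g(k−s) : s ∈ {1, 5}, s ≤ k}:
k:     0  1  2  3  4  5  6  7  8  9
g(k):  0  1  0  1  0  1  0  1  0  1
So g(9) = 1.
Heap D is a plain Nim heap of size 14, so its Grundy value is 14.
The value of a disjunctive sum is the nim-sum of the parts.
Combined value = 7 XOR 1 XOR 1 XOR 14 = 9.

9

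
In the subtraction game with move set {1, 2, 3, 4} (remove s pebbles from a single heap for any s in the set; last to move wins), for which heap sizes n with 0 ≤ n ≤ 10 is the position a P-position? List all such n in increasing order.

Compute g(0), g(1), … for moves {1, 2, 3, 4}:
k:     0  1  2  3  4  5  6  7  8  9 10
g(k):  0  1  2  3  4  0  1  2  3  4  0
The P-positions (g = 0) in 0..10 are 0, 5, 10.

0, 5, 10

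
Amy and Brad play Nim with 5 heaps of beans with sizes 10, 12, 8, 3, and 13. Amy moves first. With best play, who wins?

Nim-sum: 10 ⊕ 12 ⊕ 8 ⊕ 3 ⊕ 13 = 0.
The nim-sum is 0, so this is a P-position: the player to move is in a losing position under optimal play; Amy is about to move from it and so loses — Brad wins.

Brad wins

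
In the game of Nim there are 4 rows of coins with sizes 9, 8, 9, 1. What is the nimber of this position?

9

Compute the nim-sum pairwise:
9 ^ 8 = 1
1 ^ 9 = 8
8 ^ 1 = 9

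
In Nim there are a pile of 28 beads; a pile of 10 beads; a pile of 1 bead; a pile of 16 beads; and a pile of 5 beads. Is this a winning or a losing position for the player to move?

In binary:
  11100  (28)
  01010  (10)
  00001  (1)
  10000  (16)
  00101  (5)
  -----
  00010  (2)
The nim-sum is 2 ≠ 0, so this is an N-position: the player to move can win.

Winning position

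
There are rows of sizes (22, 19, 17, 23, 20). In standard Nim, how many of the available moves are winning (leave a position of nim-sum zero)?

Compute the nim-sum pairwise:
22 ⊕ 19 = 5
5 ⊕ 17 = 20
20 ⊕ 23 = 3
3 ⊕ 20 = 23
The overall nim-sum is X = 23. A row of size p has a winning move iff p XOR X < p (reduce it to p XOR X).
  22: 22 XOR 23 = 1 < 22 — winning move (to 1).
  19: 19 XOR 23 = 4 < 19 — winning move (to 4).
  17: 17 XOR 23 = 6 < 17 — winning move (to 6).
  23: 23 XOR 23 = 0 < 23 — winning move (to 0).
  20: 20 XOR 23 = 3 < 20 — winning move (to 3).
That gives 5 winning moves.

5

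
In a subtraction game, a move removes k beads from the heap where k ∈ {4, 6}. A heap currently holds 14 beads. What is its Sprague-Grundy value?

1

Grundy values for subtraction set {4, 6}:
g(0) = mex{} = 0
g(1) = mex{} = 0
g(2) = mex{} = 0
g(3) = mex{} = 0
g(4) = mex{0} = 1
g(5) = mex{0} = 1
g(6) = mex{0} = 1
g(7) = mex{0} = 1
g(8) = mex{0,1} = 2
g(9) = mex{0,1} = 2
g(10) = mex{1} = 0
g(11) = mex{1} = 0
g(12) = mex{1,2} = 0
g(13) = mex{1,2} = 0
g(14) = mex{0,2} = 1
So g(14) = 1.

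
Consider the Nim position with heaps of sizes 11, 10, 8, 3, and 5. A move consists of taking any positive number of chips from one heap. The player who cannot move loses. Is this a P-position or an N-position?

Nim-sum: 11 XOR 10 XOR 8 XOR 3 XOR 5 = 15.
The nim-sum is 15 ≠ 0, so this is an N-position: the player to move can win.

N-position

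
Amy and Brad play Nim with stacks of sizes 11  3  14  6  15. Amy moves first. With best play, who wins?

Amy wins

Nim-sum: 11 ⊕ 3 ⊕ 14 ⊕ 6 ⊕ 15 = 15.
The nim-sum is 15 ≠ 0, so this is an N-position: the player to move can win; Amy has a winning move.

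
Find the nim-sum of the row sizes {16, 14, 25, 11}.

Compute the nim-sum pairwise:
16 ^ 14 = 30
30 ^ 25 = 7
7 ^ 11 = 12

12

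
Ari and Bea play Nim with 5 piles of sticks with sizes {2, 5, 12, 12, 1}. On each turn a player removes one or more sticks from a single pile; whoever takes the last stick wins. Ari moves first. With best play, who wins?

Ari wins

Bitwise XOR of the heap sizes:
  0010  (2)
  0101  (5)
  1100  (12)
  1100  (12)
  0001  (1)
  ----
  0110  (6)
The nim-sum is 6 ≠ 0, so this is an N-position: the player to move can win; Ari has a winning move.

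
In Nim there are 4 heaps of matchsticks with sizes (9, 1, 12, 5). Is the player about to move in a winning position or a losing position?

Winning position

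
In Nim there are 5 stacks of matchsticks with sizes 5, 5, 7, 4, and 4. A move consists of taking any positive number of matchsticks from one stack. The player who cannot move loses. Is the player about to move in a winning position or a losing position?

Winning position

Nim-sum: 5 ^ 5 ^ 7 ^ 4 ^ 4 = 7.
The nim-sum is 7 ≠ 0, so this is an N-position: the player to move can win.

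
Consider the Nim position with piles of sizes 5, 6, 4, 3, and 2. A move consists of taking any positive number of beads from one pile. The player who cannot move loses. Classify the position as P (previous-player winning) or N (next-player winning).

Write each in binary and XOR column by column:
  101  (5)
  110  (6)
  100  (4)
  011  (3)
  010  (2)
  ---
  110  (6)
The nim-sum is 6 ≠ 0, so this is an N-position: the player to move can win.

N-position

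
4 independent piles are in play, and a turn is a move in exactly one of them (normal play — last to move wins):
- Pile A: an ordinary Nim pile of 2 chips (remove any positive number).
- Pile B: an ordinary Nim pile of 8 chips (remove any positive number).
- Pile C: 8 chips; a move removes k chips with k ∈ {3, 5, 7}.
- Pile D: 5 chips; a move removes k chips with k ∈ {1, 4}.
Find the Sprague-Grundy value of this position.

8

Pile A is a plain Nim pile of size 2, so its Grundy value is 2.
Pile B is a plain Nim pile of size 8, so its Grundy value is 8.
Grundy values for pile C (subtraction set {3, 5, 7}):
g(0) = mex{} = 0
g(1) = mex{} = 0
g(2) = mex{} = 0
g(3) = mex{0} = 1
g(4) = mex{0} = 1
g(5) = mex{0} = 1
g(6) = mex{0,1} = 2
g(7) = mex{0,1} = 2
g(8) = mex{0,1} = 2
So g(8) = 2.
Build the Grundy sequence for pile D with g(k) = mex{g(k−s) : s ∈ {1, 4}, s ≤ k}:
g(0) = mex{} = 0
g(1) = mex{0} = 1
g(2) = mex{1} = 0
g(3) = mex{0} = 1
g(4) = mex{0,1} = 2
g(5) = mex{1,2} = 0
So g(5) = 0.
The value of a disjunctive sum is the nim-sum of the parts.
Combined value = 2 XOR 8 XOR 2 XOR 0 = 8.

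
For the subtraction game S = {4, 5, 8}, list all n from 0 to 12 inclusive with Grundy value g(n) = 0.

0, 1, 2, 3, 12

Compute g(0), g(1), … for moves {4, 5, 8}:
k:     0  1  2  3  4  5  6  7  8  9 10 11 12
g(k):  0  0  0  0  1  1  1  1  2  2  2  2  0
The P-positions (g = 0) in 0..12 are 0, 1, 2, 3, 12.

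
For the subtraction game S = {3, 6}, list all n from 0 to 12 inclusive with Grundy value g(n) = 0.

0, 1, 2, 9, 10, 11

Compute g(0), g(1), … for moves {3, 6}:
k:     0  1  2  3  4  5  6  7  8  9 10 11 12
g(k):  0  0  0  1  1  1  2  2  2  0  0  0  1
The P-positions (g = 0) in 0..12 are 0, 1, 2, 9, 10, 11.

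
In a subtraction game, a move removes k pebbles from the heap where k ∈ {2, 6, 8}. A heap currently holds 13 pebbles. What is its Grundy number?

Compute g(0), g(1), … for moves {2, 6, 8}:
g(0) = mex{} = 0
g(1) = mex{} = 0
g(2) = mex{0} = 1
g(3) = mex{0} = 1
g(4) = mex{1} = 0
g(5) = mex{1} = 0
g(6) = mex{0} = 1
g(7) = mex{0} = 1
g(8) = mex{0,1} = 2
g(9) = mex{0,1} = 2
g(10) = mex{0,1,2} = 3
g(11) = mex{0,1,2} = 3
g(12) = mex{0,1,3} = 2
g(13) = mex{0,1,3} = 2
So g(13) = 2.

2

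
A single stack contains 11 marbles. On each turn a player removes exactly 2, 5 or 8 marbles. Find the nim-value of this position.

Build the Grundy sequence with g(k) = mex{g(k−s) : s ∈ {2, 5, 8}, s ≤ k}:
k:     0  1  2  3  4  5  6  7  8  9 10 11
g(k):  0  0  1  1  0  2  1  0  2  1  0  0
So g(11) = 0.

0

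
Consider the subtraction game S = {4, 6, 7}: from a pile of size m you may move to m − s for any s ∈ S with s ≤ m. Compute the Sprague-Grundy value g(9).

2

Compute g(0), g(1), … for moves {4, 6, 7}:
k:     0  1  2  3  4  5  6  7  8  9
g(k):  0  0  0  0  1  1  1  1  2  2
So g(9) = 2.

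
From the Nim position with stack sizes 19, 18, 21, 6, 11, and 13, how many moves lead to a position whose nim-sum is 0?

Nim-sum: 19 XOR 18 XOR 21 XOR 6 XOR 11 XOR 13 = 20.
The overall nim-sum is X = 20. A stack of size p has a winning move iff p XOR X < p (reduce it to p XOR X).
  19: 19 XOR 20 = 7 < 19 — winning move (to 7).
  18: 18 XOR 20 = 6 < 18 — winning move (to 6).
  21: 21 XOR 20 = 1 < 21 — winning move (to 1).
  6: 6 XOR 20 = 18 ≥ 6 — no move.
  11: 11 XOR 20 = 31 ≥ 11 — no move.
  13: 13 XOR 20 = 25 ≥ 13 — no move.
That gives 3 winning moves.

3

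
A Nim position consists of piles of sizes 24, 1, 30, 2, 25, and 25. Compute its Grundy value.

5

Compute the nim-sum pairwise:
24 ^ 1 = 25
25 ^ 30 = 7
7 ^ 2 = 5
5 ^ 25 = 28
28 ^ 25 = 5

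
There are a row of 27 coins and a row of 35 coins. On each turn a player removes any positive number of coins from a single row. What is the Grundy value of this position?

Nim-sum: 27 XOR 35 = 56.

56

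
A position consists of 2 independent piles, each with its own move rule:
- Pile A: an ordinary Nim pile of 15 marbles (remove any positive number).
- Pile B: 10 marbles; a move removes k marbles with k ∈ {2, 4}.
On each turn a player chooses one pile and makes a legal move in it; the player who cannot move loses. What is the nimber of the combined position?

Pile A is a plain Nim pile of size 15, so its Grundy value is 15.
Grundy values for pile B (subtraction set {2, 4}):
g(0) = mex{} = 0
g(1) = mex{} = 0
g(2) = mex{0} = 1
g(3) = mex{0} = 1
g(4) = mex{0,1} = 2
g(5) = mex{0,1} = 2
g(6) = mex{1,2} = 0
g(7) = mex{1,2} = 0
g(8) = mex{0,2} = 1
g(9) = mex{0,2} = 1
g(10) = mex{0,1} = 2
So g(10) = 2.
By the Sprague-Grundy theorem, the Grundy value of a sum of independent games is the XOR of the component values.
Combined value = 15 ⊕ 2 = 13.

13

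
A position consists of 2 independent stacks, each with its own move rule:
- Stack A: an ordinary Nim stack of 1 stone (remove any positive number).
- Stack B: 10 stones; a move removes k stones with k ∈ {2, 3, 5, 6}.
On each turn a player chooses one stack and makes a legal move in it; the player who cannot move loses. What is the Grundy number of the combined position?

Stack A is a plain Nim stack of size 1, so its Grundy value is 1.
For stack B, compute g(0), g(1), … with moves {2, 3, 5, 6}:
g(0) = mex{} = 0
g(1) = mex{} = 0
g(2) = mex{0} = 1
g(3) = mex{0} = 1
g(4) = mex{0,1} = 2
g(5) = mex{0,1} = 2
g(6) = mex{0,1,2} = 3
g(7) = mex{0,1,2} = 3
g(8) = mex{1,2,3} = 0
g(9) = mex{1,2,3} = 0
g(10) = mex{0,2,3} = 1
So g(10) = 1.
The value of a disjunctive sum is the nim-sum of the parts.
Combined value = 1 XOR 1 = 0.

0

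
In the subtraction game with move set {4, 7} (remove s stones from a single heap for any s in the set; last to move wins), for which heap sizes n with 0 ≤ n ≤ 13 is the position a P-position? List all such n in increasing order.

Compute g(0), g(1), … for moves {4, 7}:
k:     0  1  2  3  4  5  6  7  8  9 10 11 12 13
g(k):  0  0  0  0  1  1  1  1  2  2  2  0  0  0
The P-positions (g = 0) in 0..13 are 0, 1, 2, 3, 11, 12, 13.

0, 1, 2, 3, 11, 12, 13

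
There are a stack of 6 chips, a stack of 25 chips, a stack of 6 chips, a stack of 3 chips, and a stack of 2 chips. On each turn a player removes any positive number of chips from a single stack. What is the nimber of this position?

Write each in binary and XOR column by column:
  00110  (6)
  11001  (25)
  00110  (6)
  00011  (3)
  00010  (2)
  -----
  11000  (24)

24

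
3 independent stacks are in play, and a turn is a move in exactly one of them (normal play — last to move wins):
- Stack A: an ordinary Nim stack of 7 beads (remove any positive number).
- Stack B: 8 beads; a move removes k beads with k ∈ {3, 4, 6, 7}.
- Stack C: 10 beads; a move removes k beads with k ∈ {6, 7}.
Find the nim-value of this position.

4

Stack A is a plain Nim stack of size 7, so its Grundy value is 7.
Build the Grundy sequence for stack B with g(k) = mex{g(k−s) : s ∈ {3, 4, 6, 7}, s ≤ k}:
k:     0  1  2  3  4  5  6  7  8
g(k):  0  0  0  1  1  1  2  2  2
So g(8) = 2.
Grundy values for stack C (subtraction set {6, 7}):
k:     0  1  2  3  4  5  6  7  8  9 10
g(k):  0  0  0  0  0  0  1  1  1  1  1
So g(10) = 1.
The value of a disjunctive sum is the nim-sum of the parts.
Combined value = 7 ⊕ 2 ⊕ 1 = 4.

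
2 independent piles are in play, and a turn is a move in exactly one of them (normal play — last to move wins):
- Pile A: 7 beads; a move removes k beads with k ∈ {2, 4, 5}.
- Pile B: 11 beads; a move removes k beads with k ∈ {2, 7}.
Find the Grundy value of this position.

Grundy values for pile A (subtraction set {2, 4, 5}):
k:     0  1  2  3  4  5  6  7
g(k):  0  0  1  1  2  2  3  0
So g(7) = 0.
For pile B, compute g(0), g(1), … with moves {2, 7}:
k:     0  1  2  3  4  5  6  7  8  9 10 11
g(k):  0  0  1  1  0  0  1  1  2  0  0  1
So g(11) = 1.
By the Sprague-Grundy theorem, the Grundy value of a sum of independent games is the XOR of the component values.
Combined value = 0 ⊕ 1 = 1.

1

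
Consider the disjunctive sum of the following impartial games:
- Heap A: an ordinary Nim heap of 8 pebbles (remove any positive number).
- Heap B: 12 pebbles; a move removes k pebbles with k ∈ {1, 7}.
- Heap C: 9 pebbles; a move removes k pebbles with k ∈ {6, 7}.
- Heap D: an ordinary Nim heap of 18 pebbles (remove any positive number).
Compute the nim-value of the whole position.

Heap A is a plain Nim heap of size 8, so its Grundy value is 8.
Build the Grundy sequence for heap B with g(k) = mex{g(k−s) : s ∈ {1, 7}, s ≤ k}:
k:     0  1  2  3  4  5  6  7  8  9 10 11 12
g(k):  0  1  0  1  0  1  0  1  0  1  0  1  0
So g(12) = 0.
Build the Grundy sequence for heap C with g(k) = mex{g(k−s) : s ∈ {6, 7}, s ≤ k}:
g(0) = mex{} = 0
g(1) = mex{} = 0
g(2) = mex{} = 0
g(3) = mex{} = 0
g(4) = mex{} = 0
g(5) = mex{} = 0
g(6) = mex{0} = 1
g(7) = mex{0} = 1
g(8) = mex{0} = 1
g(9) = mex{0} = 1
So g(9) = 1.
Heap D is a plain Nim heap of size 18, so its Grundy value is 18.
By the Sprague-Grundy theorem, the Grundy value of a sum of independent games is the XOR of the component values.
Combined value = 8 ⊕ 0 ⊕ 1 ⊕ 18 = 27.

27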